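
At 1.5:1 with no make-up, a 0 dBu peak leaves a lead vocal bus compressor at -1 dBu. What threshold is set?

Let T be the threshold. Output overshoot = (input overshoot)/R, so -1 − T = (0 − T)/1.5.
1.5·(-1 − T) = 0 − T → 0.5·T = -1.5 − 0 = -1.5.
T = -1.5/0.5 = -3 dBu.

-3 dBu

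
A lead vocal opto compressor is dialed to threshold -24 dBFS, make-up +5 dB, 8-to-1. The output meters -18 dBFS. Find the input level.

-16 dBFS

Before make-up, the level was -18 − 5 = -23 dBFS.
The compressed level sits -23 − (-24) = 1 dB over threshold.
Input overshoot = R × output overshoot = 8 dB → input = -24 + 8 = -16 dBFS.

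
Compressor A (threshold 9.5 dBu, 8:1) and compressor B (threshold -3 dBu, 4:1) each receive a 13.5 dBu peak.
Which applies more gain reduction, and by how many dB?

B, by 8.875 dB

A: overshoot 4 dB → output overshoot 0.5 dB → GR 3.5 dB.
B: overshoot 16.5 dB → output overshoot 4.125 dB → GR 12.375 dB.
Difference: 8.875 dB in favour of B.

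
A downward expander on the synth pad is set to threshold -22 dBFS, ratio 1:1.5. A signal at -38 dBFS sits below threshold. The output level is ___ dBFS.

-46 dBFS

Below threshold, a 1:1.5 expander applies gain = (1.5−1)×(T − x) of attenuation.
(1.5−1) × 16 = 8 dB, so output = -38 − 8 = -46 dBFS.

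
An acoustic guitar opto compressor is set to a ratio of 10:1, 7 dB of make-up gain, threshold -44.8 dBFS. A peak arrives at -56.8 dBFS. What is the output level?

-49.8 dBFS

-56.8 dBFS is 12 dB below the -44.8 dBFS threshold, so no gain reduction is applied.
Make-up gain adds 7 dB: -56.8 + 7 = -49.8 dBFS.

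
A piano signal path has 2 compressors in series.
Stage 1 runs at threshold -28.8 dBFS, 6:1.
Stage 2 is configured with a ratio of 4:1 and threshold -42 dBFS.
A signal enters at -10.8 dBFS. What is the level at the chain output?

Stage 1: 18 dB above -28.8 dBFS, reduced 6:1 to 3 dB above → -25.8 dBFS.
Stage 2: overshoot 16.2 dB → 16.2/4 = 4.05 dB → -37.95 dBFS.

-37.95 dBFS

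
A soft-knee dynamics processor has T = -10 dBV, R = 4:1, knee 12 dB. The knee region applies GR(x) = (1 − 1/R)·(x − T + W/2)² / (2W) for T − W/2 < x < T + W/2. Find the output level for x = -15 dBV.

-15.03125 dBV

x − T + W/2 = -15 − (-10) + 6 = 1.
GR = (1 − 1/4) × 1² / 24 = 0.75 × 1 / 24 = 0.03125 dB.
Output = -15 − 0.03125 = -15.03125 dBV.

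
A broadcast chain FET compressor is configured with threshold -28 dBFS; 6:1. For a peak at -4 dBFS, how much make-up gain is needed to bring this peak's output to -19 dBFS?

5 dB

Without make-up, output = threshold + overshoot/6 = -28 + 4 = -24 dBFS.
Gap to target: 5 dB.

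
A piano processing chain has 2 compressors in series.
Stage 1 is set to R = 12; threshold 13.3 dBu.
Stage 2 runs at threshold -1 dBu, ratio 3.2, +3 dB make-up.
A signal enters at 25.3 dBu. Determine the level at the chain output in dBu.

Stage 1: 12 dB above 13.3 dBu, reduced 12:1 to 1 dB above → 14.3 dBu.
Stage 2: overshoot 15.3 dB → 15.3/3.2 = 4.78125 dB → 3.78125 dBu; +3 dB make-up → 6.78125 dBu.

6.78125 dBu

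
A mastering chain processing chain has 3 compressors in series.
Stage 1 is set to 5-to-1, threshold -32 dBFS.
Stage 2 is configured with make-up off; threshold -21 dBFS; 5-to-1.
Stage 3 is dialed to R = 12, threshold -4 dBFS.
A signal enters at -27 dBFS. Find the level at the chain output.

-31 dBFS

Stage 1: -27 dBFS is 5 dB over -32 dBFS; at 5:1 that becomes 1 dB over, giving -31 dBFS.
Stage 2: -31 dBFS is at or below the -21 dBFS threshold — no compression; output -31 dBFS.
Stage 3: -31 dBFS is at or below the -4 dBFS threshold — no compression; output -31 dBFS.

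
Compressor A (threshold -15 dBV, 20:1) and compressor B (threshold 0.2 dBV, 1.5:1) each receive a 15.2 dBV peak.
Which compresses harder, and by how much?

A: 30.2 dB over, compressed to 1.51 dB over, so 28.69 dB of GR.
B: 15 dB over, compressed to 10 dB over, so 5 dB of GR.
A reduces 23.69 dB more.

A, by 23.69 dB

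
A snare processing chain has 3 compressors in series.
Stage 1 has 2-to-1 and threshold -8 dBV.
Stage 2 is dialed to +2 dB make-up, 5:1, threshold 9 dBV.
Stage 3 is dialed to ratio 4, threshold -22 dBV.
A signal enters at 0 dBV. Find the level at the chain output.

-17 dBV

Stage 1: overshoot 8 dB → 8/2 = 4 dB → -4 dBV.
Stage 2: -4 dBV is at or below the 9 dBV threshold — no compression; make-up brings it to -2 dBV.
Stage 3: -2 dBV is 20 dB over -22 dBV; at 4:1 that becomes 5 dB over, giving -17 dBV.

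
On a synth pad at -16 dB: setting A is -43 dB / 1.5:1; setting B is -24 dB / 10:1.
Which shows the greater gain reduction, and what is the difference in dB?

A: overshoot 27 dB → output overshoot 18 dB → GR 9 dB.
B: overshoot 8 dB → output overshoot 0.8 dB → GR 7.2 dB.
Difference: 1.8 dB in favour of A.

A, by 1.8 dB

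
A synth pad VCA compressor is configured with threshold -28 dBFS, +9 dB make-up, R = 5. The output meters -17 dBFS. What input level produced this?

Before make-up, the level was -17 − 9 = -26 dBFS.
That's 2 dB above the -28 dBFS threshold.
Before 5:1 compression the overshoot was 2 × 5 = 10 dB, so input = -28 + 10 = -18 dBFS.

-18 dBFS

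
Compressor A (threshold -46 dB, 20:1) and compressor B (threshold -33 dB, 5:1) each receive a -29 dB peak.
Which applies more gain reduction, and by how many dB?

A, by 12.95 dB

A: GR = 17 − 17/20 = 16.15 dB.
B: GR = 4 − 4/5 = 3.2 dB.
A applies 12.95 dB more gain reduction.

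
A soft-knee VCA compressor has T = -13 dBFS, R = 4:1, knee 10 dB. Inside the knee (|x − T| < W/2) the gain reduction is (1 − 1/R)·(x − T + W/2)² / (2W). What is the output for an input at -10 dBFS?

x − T + W/2 = -10 − (-13) + 5 = 8.
GR = (1 − 1/4) × 8² / 20 = 0.75 × 64 / 20 = 2.4 dB.
Output = -10 − 2.4 = -12.4 dBFS.

-12.4 dBFS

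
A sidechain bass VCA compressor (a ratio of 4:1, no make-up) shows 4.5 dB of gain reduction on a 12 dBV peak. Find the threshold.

6 dBV

Gain reduction = 12 − 7.5 = 4.5 dB; output overshoot = GR / (R − 1) = 4.5 / 3 = 1.5 dB.
Threshold = output − output overshoot = 7.5 − 1.5 = 6 dBV.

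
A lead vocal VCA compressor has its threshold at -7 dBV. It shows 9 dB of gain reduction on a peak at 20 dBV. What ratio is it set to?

Input overshoot = 20 − (-7) = 27 dB.
Output overshoot = 27 − 9 = 18 dB.
Ratio = input overshoot / output overshoot = 27 / 18 = 1.5.

1.5:1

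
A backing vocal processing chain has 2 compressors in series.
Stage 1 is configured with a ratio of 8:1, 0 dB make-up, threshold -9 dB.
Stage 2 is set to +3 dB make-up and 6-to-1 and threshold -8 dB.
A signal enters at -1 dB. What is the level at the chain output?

Stage 1: -1 dB is 8 dB over -9 dB; at 8:1 that becomes 1 dB over, giving -8 dB.
Stage 2: -8 dB is at or below the -8 dB threshold — no compression; make-up brings it to -5 dB.

-5 dB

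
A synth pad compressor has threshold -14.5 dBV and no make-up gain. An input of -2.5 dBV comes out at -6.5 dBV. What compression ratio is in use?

1.5:1

Input overshoot = -2.5 − (-14.5) = 12 dB; output overshoot = -6.5 − (-14.5) = 8 dB.
Ratio = 12 / 8 = 1.5.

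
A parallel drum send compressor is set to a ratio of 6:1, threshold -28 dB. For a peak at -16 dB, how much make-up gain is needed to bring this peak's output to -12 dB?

Overshoot 12 dB → 12/6 = 2 dB after compression, so the compressed level is -28 + 2 = -26 dB.
Make-up = target − compressed = -12 − (-26) = 14 dB.

14 dB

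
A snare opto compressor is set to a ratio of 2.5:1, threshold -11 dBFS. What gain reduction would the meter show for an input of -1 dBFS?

6 dB

The signal is 10 dB above threshold.
A 2.5:1 ratio leaves 4 dB of that excess.
GR = overshoot in − overshoot out = 10 − 4 = 6 dB.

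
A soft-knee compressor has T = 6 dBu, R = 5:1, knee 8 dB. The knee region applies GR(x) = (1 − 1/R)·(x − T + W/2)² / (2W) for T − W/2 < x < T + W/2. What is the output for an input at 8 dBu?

x − T + W/2 = 8 − 6 + 4 = 6.
GR = (1 − 1/5) × 6² / 16 = 0.8 × 36 / 16 = 1.8 dB.
Output = 8 − 1.8 = 6.2 dBu.

6.2 dBu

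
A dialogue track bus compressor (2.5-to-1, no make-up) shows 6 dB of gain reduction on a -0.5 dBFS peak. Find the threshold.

-10.5 dBFS

Gain reduction = -0.5 − (-6.5) = 6 dB; output overshoot = GR / (R − 1) = 6 / 1.5 = 4 dB.
Threshold = output − output overshoot = -6.5 − 4 = -10.5 dBFS.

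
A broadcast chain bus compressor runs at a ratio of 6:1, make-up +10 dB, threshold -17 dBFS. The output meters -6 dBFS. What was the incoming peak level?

Before make-up, the level was -6 − 10 = -16 dBFS.
The compressed level sits -16 − (-17) = 1 dB over threshold.
Before 6:1 compression the overshoot was 1 × 6 = 6 dB, so input = -17 + 6 = -11 dBFS.

-11 dBFS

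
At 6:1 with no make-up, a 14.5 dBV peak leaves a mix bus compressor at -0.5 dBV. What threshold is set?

-3.5 dBV

Let T be the threshold. Output overshoot = (input overshoot)/R, so -0.5 − T = (14.5 − T)/6.
6·(-0.5 − T) = 14.5 − T → 5·T = -3 − 14.5 = -17.5.
T = -17.5/5 = -3.5 dBV.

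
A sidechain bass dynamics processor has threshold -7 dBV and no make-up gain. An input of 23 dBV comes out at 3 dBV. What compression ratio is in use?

Input overshoot = 23 − (-7) = 30 dB; output overshoot = 3 − (-7) = 10 dB.
Ratio = 30 / 10 = 3.

3:1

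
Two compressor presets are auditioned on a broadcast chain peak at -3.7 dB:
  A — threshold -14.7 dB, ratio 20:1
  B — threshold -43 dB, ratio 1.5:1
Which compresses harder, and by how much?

B, by 2.65 dB

A: overshoot 11 dB → output overshoot 0.55 dB → GR 10.45 dB.
B: overshoot 39.3 dB → output overshoot 26.2 dB → GR 13.1 dB.
B applies 2.65 dB more gain reduction.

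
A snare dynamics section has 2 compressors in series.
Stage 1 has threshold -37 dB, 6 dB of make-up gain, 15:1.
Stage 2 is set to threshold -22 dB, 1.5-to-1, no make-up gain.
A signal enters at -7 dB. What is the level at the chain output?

Stage 1: overshoot 30 dB → 30/15 = 2 dB → -35 dB; +6 dB make-up → -29 dB.
Stage 2: -29 dB ≤ -22 dB, so stage 2 doesn't engage; output -29 dB.

-29 dB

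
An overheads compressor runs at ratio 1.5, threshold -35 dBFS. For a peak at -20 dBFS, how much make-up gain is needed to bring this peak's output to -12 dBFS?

Overshoot 15 dB → 15/1.5 = 10 dB after compression, so the compressed level is -35 + 10 = -25 dBFS.
Make-up = target − compressed = -12 − (-25) = 13 dB.

13 dB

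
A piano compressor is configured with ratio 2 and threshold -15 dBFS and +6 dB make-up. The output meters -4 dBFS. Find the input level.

-5 dBFS

Before make-up, the level was -4 − 6 = -10 dBFS.
That's 5 dB above the -15 dBFS threshold.
Undo the ratio: input overshoot = 5 × 2 = 10 dB, giving input = -5 dBFS.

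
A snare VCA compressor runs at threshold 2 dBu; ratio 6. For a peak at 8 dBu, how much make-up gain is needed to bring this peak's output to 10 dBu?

Without make-up, output = threshold + overshoot/6 = 2 + 1 = 3 dBu.
Gap to target: 7 dB.

7 dB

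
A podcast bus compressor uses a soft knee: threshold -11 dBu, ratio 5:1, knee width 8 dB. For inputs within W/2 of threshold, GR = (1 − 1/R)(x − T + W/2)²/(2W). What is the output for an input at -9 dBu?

-10.8 dBu

x − T + W/2 = -9 − (-11) + 4 = 6.
GR = (1 − 1/5) × 6² / 16 = 0.8 × 36 / 16 = 1.8 dB.
Output = -9 − 1.8 = -10.8 dBu.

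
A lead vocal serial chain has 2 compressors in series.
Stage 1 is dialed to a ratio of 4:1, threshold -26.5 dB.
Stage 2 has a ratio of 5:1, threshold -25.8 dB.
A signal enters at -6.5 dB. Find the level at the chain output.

Stage 1: overshoot 20 dB → 20/4 = 5 dB → -21.5 dB.
Stage 2: 4.3 dB above -25.8 dB, reduced 5:1 to 0.86 dB above → -24.94 dB.

-24.94 dB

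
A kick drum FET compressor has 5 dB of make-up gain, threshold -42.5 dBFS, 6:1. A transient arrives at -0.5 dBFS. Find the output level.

-0.5 dBFS sits 42 dB over threshold.
6:1 compression reduces that to 42/6 = 7 dB over.
Output = -42.5 + 7 = -35.5 dBFS; make-up adds 5 dB, giving -30.5 dBFS.

-30.5 dBFS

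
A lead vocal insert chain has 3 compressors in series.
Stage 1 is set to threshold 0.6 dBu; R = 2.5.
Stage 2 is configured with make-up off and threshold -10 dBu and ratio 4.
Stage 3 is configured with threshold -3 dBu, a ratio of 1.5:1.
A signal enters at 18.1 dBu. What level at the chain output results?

-5.6 dBu

Stage 1: 17.5 dB above 0.6 dBu, reduced 2.5:1 to 7 dB above → 7.6 dBu.
Stage 2: overshoot 17.6 dB → 17.6/4 = 4.4 dB → -5.6 dBu.
Stage 3: -5.6 dBu ≤ -3 dBu, so stage 3 doesn't engage; output -5.6 dBu.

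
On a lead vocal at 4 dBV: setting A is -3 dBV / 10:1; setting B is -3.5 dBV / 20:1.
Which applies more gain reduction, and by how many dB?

A: 7 dB over, compressed to 0.7 dB over, so 6.3 dB of GR.
B: 7.5 dB over, compressed to 0.375 dB over, so 7.125 dB of GR.
Difference: 0.825 dB in favour of B.

B, by 0.825 dB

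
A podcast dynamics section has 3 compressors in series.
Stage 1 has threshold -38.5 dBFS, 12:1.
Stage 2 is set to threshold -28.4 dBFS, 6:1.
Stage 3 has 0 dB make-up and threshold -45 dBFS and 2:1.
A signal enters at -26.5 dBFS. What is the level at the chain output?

Stage 1: overshoot 12 dB → 12/12 = 1 dB → -37.5 dBFS.
Stage 2: below threshold (-37.5 ≤ -28.4); passes unchanged; output -37.5 dBFS.
Stage 3: 7.5 dB above -45 dBFS, reduced 2:1 to 3.75 dB above → -41.25 dBFS.

-41.25 dBFS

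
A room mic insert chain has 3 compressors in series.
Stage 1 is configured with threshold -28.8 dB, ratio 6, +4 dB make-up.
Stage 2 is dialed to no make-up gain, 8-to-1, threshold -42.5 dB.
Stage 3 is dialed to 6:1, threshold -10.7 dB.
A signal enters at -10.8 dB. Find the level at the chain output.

Stage 1: overshoot 18 dB → 18/6 = 3 dB → -25.8 dB; +4 dB make-up → -21.8 dB.
Stage 2: overshoot 20.7 dB → 20.7/8 = 2.5875 dB → -39.9125 dB.
Stage 3: -39.9125 dB is at or below the -10.7 dB threshold — no compression; output -39.9125 dB.

-39.9125 dB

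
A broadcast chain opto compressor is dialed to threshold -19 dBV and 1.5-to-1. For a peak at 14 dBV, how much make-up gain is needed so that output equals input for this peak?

11 dB

The peak compresses to -19 + 33/1.5 = 3 dBV.
To reach 14 dBV requires 14 − 3 = 11 dB of make-up.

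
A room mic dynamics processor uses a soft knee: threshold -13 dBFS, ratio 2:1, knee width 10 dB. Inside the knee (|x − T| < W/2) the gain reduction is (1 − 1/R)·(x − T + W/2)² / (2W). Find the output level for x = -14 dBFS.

x − T + W/2 = -14 − (-13) + 5 = 4.
GR = (1 − 1/2) × 4² / 20 = 0.5 × 16 / 20 = 0.4 dB.
Output = -14 − 0.4 = -14.4 dBFS.

-14.4 dBFS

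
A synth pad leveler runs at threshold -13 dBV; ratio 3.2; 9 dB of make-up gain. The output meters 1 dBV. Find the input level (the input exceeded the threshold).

3 dBV

Stripping the +9 dB make-up gives -8 dBV at the gain stage.
Post-compression overshoot = -8 − (-13) = 5 dB.
Input overshoot = R × output overshoot = 16 dB → input = -13 + 16 = 3 dBV.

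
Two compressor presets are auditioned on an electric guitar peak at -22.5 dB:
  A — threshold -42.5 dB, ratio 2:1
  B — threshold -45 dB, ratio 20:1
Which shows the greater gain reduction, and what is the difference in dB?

B, by 11.375 dB

A: GR = 20 − 20/2 = 10 dB.
B: GR = 22.5 − 22.5/20 = 21.375 dB.
Difference: 11.375 dB in favour of B.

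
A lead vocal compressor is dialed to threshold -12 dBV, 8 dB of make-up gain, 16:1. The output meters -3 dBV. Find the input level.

4 dBV

Remove make-up: -3 − 8 = -11 dBV.
That's 1 dB above the -12 dBV threshold.
Input overshoot = R × output overshoot = 16 dB → input = -12 + 16 = 4 dBV.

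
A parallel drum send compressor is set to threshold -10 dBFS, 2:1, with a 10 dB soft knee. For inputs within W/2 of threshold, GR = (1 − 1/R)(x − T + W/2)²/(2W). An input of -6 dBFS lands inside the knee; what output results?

x − T + W/2 = -6 − (-10) + 5 = 9.
GR = (1 − 1/2) × 9² / 20 = 0.5 × 81 / 20 = 2.025 dB.
Output = -6 − 2.025 = -8.025 dBFS.

-8.025 dBFS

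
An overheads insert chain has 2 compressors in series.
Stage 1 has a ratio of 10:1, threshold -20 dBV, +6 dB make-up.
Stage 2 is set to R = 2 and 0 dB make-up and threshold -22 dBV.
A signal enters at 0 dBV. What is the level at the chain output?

-17 dBV

Stage 1: overshoot 20 dB → 20/10 = 2 dB → -18 dBV; +6 dB make-up → -12 dBV.
Stage 2: overshoot 10 dB → 10/2 = 5 dB → -17 dBV.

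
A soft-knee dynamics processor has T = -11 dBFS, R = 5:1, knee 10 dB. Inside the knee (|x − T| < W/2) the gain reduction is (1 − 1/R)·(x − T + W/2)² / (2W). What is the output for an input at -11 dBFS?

x − T + W/2 = -11 − (-11) + 5 = 5.
GR = (1 − 1/5) × 5² / 20 = 0.8 × 25 / 20 = 1 dB.
Output = -11 − 1 = -12 dBFS.

-12 dBFS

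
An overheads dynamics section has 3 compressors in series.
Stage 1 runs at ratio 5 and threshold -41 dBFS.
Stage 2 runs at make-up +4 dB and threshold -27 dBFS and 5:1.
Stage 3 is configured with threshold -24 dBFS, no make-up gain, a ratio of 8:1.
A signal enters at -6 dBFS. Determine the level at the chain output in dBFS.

-30 dBFS

Stage 1: 35 dB above -41 dBFS, reduced 5:1 to 7 dB above → -34 dBFS.
Stage 2: -34 dBFS ≤ -27 dBFS, so stage 2 doesn't engage; make-up brings it to -30 dBFS.
Stage 3: -30 dBFS ≤ -24 dBFS, so stage 3 doesn't engage; output -30 dBFS.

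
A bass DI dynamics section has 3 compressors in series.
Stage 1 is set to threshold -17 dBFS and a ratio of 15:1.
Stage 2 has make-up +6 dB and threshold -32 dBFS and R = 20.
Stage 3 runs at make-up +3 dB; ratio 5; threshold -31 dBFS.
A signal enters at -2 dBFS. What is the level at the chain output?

Stage 1: overshoot 15 dB → 15/15 = 1 dB → -16 dBFS.
Stage 2: -16 dBFS is 16 dB over -32 dBFS; at 20:1 that becomes 0.8 dB over, giving -31.2 dBFS; +6 dB make-up → -25.2 dBFS.
Stage 3: 5.8 dB above -31 dBFS, reduced 5:1 to 1.16 dB above → -29.84 dBFS; +3 dB make-up → -26.84 dBFS.

-26.84 dBFS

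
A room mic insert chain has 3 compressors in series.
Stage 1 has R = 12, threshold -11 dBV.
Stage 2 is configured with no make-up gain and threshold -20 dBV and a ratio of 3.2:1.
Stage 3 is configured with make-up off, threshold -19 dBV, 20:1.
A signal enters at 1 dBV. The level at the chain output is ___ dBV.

Stage 1: 1 dBV is 12 dB over -11 dBV; at 12:1 that becomes 1 dB over, giving -10 dBV.
Stage 2: overshoot 10 dB → 10/3.2 = 3.125 dB → -16.875 dBV.
Stage 3: overshoot 2.125 dB → 2.125/20 = 0.10625 dB → -18.89375 dBV.

-18.89375 dBV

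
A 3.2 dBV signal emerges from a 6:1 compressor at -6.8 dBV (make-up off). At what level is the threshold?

Gain reduction = 3.2 − (-6.8) = 10 dB; output overshoot = GR / (R − 1) = 10 / 5 = 2 dB.
Threshold = output − output overshoot = -6.8 − 2 = -8.8 dBV.

-8.8 dBV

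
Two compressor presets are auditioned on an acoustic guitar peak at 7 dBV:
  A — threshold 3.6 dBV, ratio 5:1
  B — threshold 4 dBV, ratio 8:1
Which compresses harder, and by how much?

A, by 0.095 dB

A: GR = 3.4 − 3.4/5 = 2.72 dB.
B: GR = 3 − 3/8 = 2.625 dB.
A reduces 0.095 dB more.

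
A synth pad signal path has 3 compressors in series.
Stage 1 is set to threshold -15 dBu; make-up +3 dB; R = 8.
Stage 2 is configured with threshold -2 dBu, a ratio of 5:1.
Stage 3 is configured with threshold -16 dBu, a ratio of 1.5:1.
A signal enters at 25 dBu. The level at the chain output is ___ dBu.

-10 dBu

Stage 1: 25 dBu is 40 dB over -15 dBu; at 8:1 that becomes 5 dB over, giving -10 dBu; +3 dB make-up → -7 dBu.
Stage 2: -7 dBu ≤ -2 dBu, so stage 2 doesn't engage; output -7 dBu.
Stage 3: overshoot 9 dB → 9/1.5 = 6 dB → -10 dBu.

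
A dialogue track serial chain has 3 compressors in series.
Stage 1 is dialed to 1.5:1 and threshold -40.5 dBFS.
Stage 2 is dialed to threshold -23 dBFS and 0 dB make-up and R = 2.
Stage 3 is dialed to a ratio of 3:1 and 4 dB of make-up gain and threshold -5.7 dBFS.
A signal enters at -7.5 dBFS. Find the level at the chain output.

Stage 1: 33 dB above -40.5 dBFS, reduced 1.5:1 to 22 dB above → -18.5 dBFS.
Stage 2: 4.5 dB above -23 dBFS, reduced 2:1 to 2.25 dB above → -20.75 dBFS.
Stage 3: -20.75 dBFS is at or below the -5.7 dBFS threshold — no compression; make-up brings it to -16.75 dBFS.

-16.75 dBFS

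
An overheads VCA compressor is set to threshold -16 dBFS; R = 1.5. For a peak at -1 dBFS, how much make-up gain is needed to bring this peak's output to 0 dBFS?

The peak compresses to -16 + 15/1.5 = -6 dBFS.
To reach 0 dBFS requires 0 − (-6) = 6 dB of make-up.

6 dB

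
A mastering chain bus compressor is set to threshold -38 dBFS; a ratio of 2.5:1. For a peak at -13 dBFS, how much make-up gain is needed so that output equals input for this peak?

15 dB

Without make-up, output = threshold + overshoot/2.5 = -38 + 10 = -28 dBFS.
Gap to target: 15 dB.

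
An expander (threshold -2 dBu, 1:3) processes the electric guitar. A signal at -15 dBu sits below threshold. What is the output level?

-41 dBu

The input is 13 dB below the -2 dBu threshold.
A 1:3 expander multiplies undershoot by 3: 13 × 3 = 39 dB below threshold.
Output = -2 − 39 = -41 dBu.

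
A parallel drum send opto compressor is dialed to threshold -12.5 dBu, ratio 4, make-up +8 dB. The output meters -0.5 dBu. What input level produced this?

Remove make-up: -0.5 − 8 = -8.5 dBu.
The compressed level sits -8.5 − (-12.5) = 4 dB over threshold.
Undo the ratio: input overshoot = 4 × 4 = 16 dB, giving input = 3.5 dBu.

3.5 dBu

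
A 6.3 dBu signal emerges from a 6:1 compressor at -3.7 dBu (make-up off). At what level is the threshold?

-5.7 dBu

Input is 12 dB above T (since output overshoot × R = input overshoot: (-3.7 − T)·6 = 6.3 − T gives T = -5.7 dBu).
Check: -5.7 + (6.3 − (-5.7))/6 = -5.7 + 2 = -3.7 dBu. ✓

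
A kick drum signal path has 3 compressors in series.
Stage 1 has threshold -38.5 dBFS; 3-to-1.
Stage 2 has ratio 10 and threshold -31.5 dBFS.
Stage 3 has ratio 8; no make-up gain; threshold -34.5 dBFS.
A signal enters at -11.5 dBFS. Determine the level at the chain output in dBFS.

-34.1 dBFS

Stage 1: 27 dB above -38.5 dBFS, reduced 3:1 to 9 dB above → -29.5 dBFS.
Stage 2: -29.5 dBFS is 2 dB over -31.5 dBFS; at 10:1 that becomes 0.2 dB over, giving -31.3 dBFS.
Stage 3: overshoot 3.2 dB → 3.2/8 = 0.4 dB → -34.1 dBFS.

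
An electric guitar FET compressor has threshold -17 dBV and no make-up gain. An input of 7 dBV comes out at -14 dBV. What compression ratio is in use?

Input overshoot = 7 − (-17) = 24 dB; output overshoot = -14 − (-17) = 3 dB.
Ratio = 24 / 3 = 8.

8:1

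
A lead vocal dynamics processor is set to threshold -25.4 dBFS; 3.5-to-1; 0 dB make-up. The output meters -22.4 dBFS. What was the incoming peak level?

-14.9 dBFS

The compressed level sits -22.4 − (-25.4) = 3 dB over threshold.
Undo the ratio: input overshoot = 3 × 3.5 = 10.5 dB, giving input = -14.9 dBFS.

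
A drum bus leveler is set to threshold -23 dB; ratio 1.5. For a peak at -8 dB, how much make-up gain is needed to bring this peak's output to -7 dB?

6 dB

Without make-up, output = threshold + overshoot/1.5 = -23 + 10 = -13 dB.
Gap to target: 6 dB.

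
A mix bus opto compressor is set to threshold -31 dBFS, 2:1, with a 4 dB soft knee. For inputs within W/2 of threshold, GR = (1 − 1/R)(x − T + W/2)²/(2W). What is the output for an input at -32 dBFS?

-32.0625 dBFS

x − T + W/2 = -32 − (-31) + 2 = 1.
GR = (1 − 1/2) × 1² / 8 = 0.5 × 1 / 8 = 0.0625 dB.
Output = -32 − 0.0625 = -32.0625 dBFS.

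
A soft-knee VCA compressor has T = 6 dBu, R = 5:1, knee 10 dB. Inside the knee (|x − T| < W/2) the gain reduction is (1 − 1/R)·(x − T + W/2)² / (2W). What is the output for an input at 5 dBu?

4.36 dBu

x − T + W/2 = 5 − 6 + 5 = 4.
GR = (1 − 1/5) × 4² / 20 = 0.8 × 16 / 20 = 0.64 dB.
Output = 5 − 0.64 = 4.36 dBu.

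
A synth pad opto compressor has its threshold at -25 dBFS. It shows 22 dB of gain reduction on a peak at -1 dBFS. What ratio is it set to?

Input overshoot = -1 − (-25) = 24 dB.
Output overshoot = 24 − 22 = 2 dB.
Ratio = input overshoot / output overshoot = 24 / 2 = 12.

12:1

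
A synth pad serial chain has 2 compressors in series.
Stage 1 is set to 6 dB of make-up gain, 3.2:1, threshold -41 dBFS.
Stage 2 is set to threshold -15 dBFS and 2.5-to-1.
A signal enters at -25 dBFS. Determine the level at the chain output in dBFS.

Stage 1: -25 dBFS is 16 dB over -41 dBFS; at 3.2:1 that becomes 5 dB over, giving -36 dBFS; +6 dB make-up → -30 dBFS.
Stage 2: -30 dBFS is at or below the -15 dBFS threshold — no compression; output -30 dBFS.

-30 dBFS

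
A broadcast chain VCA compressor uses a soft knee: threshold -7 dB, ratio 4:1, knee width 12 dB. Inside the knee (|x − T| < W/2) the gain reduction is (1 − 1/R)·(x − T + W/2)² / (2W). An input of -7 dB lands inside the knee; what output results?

-8.125 dB

x − T + W/2 = -7 − (-7) + 6 = 6.
GR = (1 − 1/4) × 6² / 24 = 0.75 × 36 / 24 = 1.125 dB.
Output = -7 − 1.125 = -8.125 dB.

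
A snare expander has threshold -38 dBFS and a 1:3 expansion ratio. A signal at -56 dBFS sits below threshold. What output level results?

-92 dBFS

The input is 18 dB below the -38 dBFS threshold.
A 1:3 expander multiplies undershoot by 3: 18 × 3 = 54 dB below threshold.
Output = -38 − 54 = -92 dBFS.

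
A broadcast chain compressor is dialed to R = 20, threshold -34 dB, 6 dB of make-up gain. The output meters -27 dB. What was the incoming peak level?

-14 dB

Before make-up, the level was -27 − 6 = -33 dB.
The compressed level sits -33 − (-34) = 1 dB over threshold.
Before 20:1 compression the overshoot was 1 × 20 = 20 dB, so input = -34 + 20 = -14 dB.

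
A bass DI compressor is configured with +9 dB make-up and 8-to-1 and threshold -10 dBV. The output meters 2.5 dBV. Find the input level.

18 dBV

Remove make-up: 2.5 − 9 = -6.5 dBV.
The compressed level sits -6.5 − (-10) = 3.5 dB over threshold.
Before 8:1 compression the overshoot was 3.5 × 8 = 28 dB, so input = -10 + 28 = 18 dBV.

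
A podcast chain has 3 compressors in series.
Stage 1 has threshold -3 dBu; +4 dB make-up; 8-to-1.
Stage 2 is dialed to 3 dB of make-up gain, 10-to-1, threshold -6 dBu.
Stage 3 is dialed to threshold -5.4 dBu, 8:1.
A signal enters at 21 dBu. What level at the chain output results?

-4.975 dBu

Stage 1: 21 dBu is 24 dB over -3 dBu; at 8:1 that becomes 3 dB over, giving 0 dBu; +4 dB make-up → 4 dBu.
Stage 2: 10 dB above -6 dBu, reduced 10:1 to 1 dB above → -5 dBu; +3 dB make-up → -2 dBu.
Stage 3: overshoot 3.4 dB → 3.4/8 = 0.425 dB → -4.975 dBu.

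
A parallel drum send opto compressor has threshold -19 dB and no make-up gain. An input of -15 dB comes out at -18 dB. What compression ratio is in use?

Input overshoot = -15 − (-19) = 4 dB; output overshoot = -18 − (-19) = 1 dB.
Ratio = 4 / 1 = 4.

4:1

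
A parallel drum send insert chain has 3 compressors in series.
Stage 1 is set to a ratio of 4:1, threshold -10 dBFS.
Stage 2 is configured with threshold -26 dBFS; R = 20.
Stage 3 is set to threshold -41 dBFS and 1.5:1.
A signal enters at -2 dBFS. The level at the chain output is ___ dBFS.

-30.4 dBFS

Stage 1: 8 dB above -10 dBFS, reduced 4:1 to 2 dB above → -8 dBFS.
Stage 2: 18 dB above -26 dBFS, reduced 20:1 to 0.9 dB above → -25.1 dBFS.
Stage 3: 15.9 dB above -41 dBFS, reduced 1.5:1 to 10.6 dB above → -30.4 dBFS.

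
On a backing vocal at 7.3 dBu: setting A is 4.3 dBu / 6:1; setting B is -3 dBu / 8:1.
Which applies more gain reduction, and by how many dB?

B, by 6.5125 dB

A: overshoot 3 dB → output overshoot 0.5 dB → GR 2.5 dB.
B: overshoot 10.3 dB → output overshoot 1.2875 dB → GR 9.0125 dB.
B applies 6.5125 dB more gain reduction.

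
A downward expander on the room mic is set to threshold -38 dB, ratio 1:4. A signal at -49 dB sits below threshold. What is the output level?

-82 dB

Below threshold, a 1:4 expander applies gain = (4−1)×(T − x) of attenuation.
(4−1) × 11 = 33 dB, so output = -49 − 33 = -82 dB.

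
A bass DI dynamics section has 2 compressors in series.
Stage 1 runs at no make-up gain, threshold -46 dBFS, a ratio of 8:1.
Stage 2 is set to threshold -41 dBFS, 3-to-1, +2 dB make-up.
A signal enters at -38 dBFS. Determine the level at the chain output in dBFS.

-43 dBFS

Stage 1: overshoot 8 dB → 8/8 = 1 dB → -45 dBFS.
Stage 2: below threshold (-45 ≤ -41); passes unchanged; make-up brings it to -43 dBFS.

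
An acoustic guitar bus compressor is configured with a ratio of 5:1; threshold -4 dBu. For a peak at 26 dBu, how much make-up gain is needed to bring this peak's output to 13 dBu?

11 dB

The peak compresses to -4 + 30/5 = 2 dBu.
To reach 13 dBu requires 13 − 2 = 11 dB of make-up.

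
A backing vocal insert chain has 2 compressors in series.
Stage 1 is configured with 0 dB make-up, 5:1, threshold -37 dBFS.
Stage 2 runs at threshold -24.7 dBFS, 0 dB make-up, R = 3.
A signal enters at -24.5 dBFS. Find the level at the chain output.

Stage 1: -24.5 dBFS is 12.5 dB over -37 dBFS; at 5:1 that becomes 2.5 dB over, giving -34.5 dBFS.
Stage 2: below threshold (-34.5 ≤ -24.7); passes unchanged; output -34.5 dBFS.

-34.5 dBFS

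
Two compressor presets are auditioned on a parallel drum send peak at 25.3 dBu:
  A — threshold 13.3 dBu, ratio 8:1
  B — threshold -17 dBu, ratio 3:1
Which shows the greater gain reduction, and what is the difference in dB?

A: GR = 12 − 12/8 = 10.5 dB.
B: GR = 42.3 − 42.3/3 = 28.2 dB.
B reduces 17.7 dB more.

B, by 17.7 dB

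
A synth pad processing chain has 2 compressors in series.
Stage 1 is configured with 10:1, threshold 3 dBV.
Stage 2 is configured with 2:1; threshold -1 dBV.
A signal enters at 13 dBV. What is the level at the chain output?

Stage 1: overshoot 10 dB → 10/10 = 1 dB → 4 dBV.
Stage 2: 4 dBV is 5 dB over -1 dBV; at 2:1 that becomes 2.5 dB over, giving 1.5 dBV.

1.5 dBV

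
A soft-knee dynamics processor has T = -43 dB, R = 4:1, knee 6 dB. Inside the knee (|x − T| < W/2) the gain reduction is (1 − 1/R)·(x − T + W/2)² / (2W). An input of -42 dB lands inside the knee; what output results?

-43 dB

x − T + W/2 = -42 − (-43) + 3 = 4.
GR = (1 − 1/4) × 4² / 12 = 0.75 × 16 / 12 = 1 dB.
Output = -42 − 1 = -43 dB.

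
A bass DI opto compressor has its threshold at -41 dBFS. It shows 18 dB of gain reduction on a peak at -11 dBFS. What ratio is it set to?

Input overshoot = -11 − (-41) = 30 dB.
Output overshoot = 30 − 18 = 12 dB.
Ratio = input overshoot / output overshoot = 30 / 12 = 2.5.

2.5:1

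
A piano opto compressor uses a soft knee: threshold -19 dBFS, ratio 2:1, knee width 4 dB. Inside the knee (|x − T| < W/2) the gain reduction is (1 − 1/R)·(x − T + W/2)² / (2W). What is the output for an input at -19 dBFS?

x − T + W/2 = -19 − (-19) + 2 = 2.
GR = (1 − 1/2) × 2² / 8 = 0.5 × 4 / 8 = 0.25 dB.
Output = -19 − 0.25 = -19.25 dBFS.

-19.25 dBFS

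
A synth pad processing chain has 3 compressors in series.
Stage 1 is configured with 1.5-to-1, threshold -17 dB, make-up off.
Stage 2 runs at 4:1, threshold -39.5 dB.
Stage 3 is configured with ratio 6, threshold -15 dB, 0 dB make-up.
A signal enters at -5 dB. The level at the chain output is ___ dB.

Stage 1: overshoot 12 dB → 12/1.5 = 8 dB → -9 dB.
Stage 2: 30.5 dB above -39.5 dB, reduced 4:1 to 7.625 dB above → -31.875 dB.
Stage 3: -31.875 dB ≤ -15 dB, so stage 3 doesn't engage; output -31.875 dB.

-31.875 dB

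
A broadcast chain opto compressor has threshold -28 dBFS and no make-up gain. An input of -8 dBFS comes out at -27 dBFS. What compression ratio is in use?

20:1

Input overshoot = -8 − (-28) = 20 dB; output overshoot = -27 − (-28) = 1 dB.
Ratio = 20 / 1 = 20.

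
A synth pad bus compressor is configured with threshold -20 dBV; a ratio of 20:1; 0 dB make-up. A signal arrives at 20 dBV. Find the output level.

20 dBV sits 40 dB over threshold.
At 20:1 the overshoot is divided by 20, leaving 2 dB above threshold.
That puts the output at -18 dBV.

-18 dBV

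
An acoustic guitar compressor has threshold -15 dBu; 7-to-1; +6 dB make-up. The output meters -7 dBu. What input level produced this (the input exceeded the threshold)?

Before make-up, the level was -7 − 6 = -13 dBu.
Post-compression overshoot = -13 − (-15) = 2 dB.
Input overshoot = R × output overshoot = 14 dB → input = -15 + 14 = -1 dBu.

-1 dBu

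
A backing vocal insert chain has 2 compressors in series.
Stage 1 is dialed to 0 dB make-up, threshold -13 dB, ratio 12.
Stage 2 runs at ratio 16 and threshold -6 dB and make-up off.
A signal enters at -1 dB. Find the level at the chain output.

-12 dB

Stage 1: 12 dB above -13 dB, reduced 12:1 to 1 dB above → -12 dB.
Stage 2: -12 dB is at or below the -6 dB threshold — no compression; output -12 dB.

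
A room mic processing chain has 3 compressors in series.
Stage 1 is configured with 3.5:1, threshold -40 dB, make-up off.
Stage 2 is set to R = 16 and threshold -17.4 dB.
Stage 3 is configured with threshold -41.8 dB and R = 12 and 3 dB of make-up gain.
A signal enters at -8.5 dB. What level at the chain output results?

Stage 1: 31.5 dB above -40 dB, reduced 3.5:1 to 9 dB above → -31 dB.
Stage 2: -31 dB ≤ -17.4 dB, so stage 2 doesn't engage; output -31 dB.
Stage 3: 10.8 dB above -41.8 dB, reduced 12:1 to 0.9 dB above → -40.9 dB; +3 dB make-up → -37.9 dB.

-37.9 dB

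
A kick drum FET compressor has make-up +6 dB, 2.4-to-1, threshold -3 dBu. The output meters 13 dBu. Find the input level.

Stripping the +6 dB make-up gives 7 dBu at the gain stage.
That's 10 dB above the -3 dBu threshold.
Input overshoot = R × output overshoot = 24 dB → input = -3 + 24 = 21 dBu.

21 dBu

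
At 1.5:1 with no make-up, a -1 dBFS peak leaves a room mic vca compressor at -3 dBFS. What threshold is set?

-7 dBFS

Input is 6 dB above T (since output overshoot × R = input overshoot: (-3 − T)·1.5 = -1 − T gives T = -7 dBFS).
Check: -7 + (-1 − (-7))/1.5 = -7 + 4 = -3 dBFS. ✓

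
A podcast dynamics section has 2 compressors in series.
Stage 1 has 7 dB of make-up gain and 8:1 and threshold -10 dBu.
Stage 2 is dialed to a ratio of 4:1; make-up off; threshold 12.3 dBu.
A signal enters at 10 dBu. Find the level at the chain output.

-0.5 dBu

Stage 1: 20 dB above -10 dBu, reduced 8:1 to 2.5 dB above → -7.5 dBu; +7 dB make-up → -0.5 dBu.
Stage 2: below threshold (-0.5 ≤ 12.3); passes unchanged; output -0.5 dBu.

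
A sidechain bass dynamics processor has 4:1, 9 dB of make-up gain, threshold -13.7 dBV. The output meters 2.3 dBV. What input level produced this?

Stripping the +9 dB make-up gives -6.7 dBV at the gain stage.
The compressed level sits -6.7 − (-13.7) = 7 dB over threshold.
Input overshoot = R × output overshoot = 28 dB → input = -13.7 + 28 = 14.3 dBV.

14.3 dBV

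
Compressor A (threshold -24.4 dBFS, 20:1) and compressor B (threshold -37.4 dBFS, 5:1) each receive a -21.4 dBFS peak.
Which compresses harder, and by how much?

B, by 9.95 dB

A: overshoot 3 dB → output overshoot 0.15 dB → GR 2.85 dB.
B: overshoot 16 dB → output overshoot 3.2 dB → GR 12.8 dB.
B reduces 9.95 dB more.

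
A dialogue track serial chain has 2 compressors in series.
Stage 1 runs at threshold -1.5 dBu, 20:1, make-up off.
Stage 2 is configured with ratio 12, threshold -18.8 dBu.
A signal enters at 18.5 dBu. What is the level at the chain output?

-17.275 dBu

Stage 1: 18.5 dBu is 20 dB over -1.5 dBu; at 20:1 that becomes 1 dB over, giving -0.5 dBu.
Stage 2: 18.3 dB above -18.8 dBu, reduced 12:1 to 1.525 dB above → -17.275 dBu.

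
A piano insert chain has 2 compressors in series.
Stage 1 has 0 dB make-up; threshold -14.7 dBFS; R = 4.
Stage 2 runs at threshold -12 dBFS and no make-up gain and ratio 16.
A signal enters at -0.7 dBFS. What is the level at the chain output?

-11.95 dBFS

Stage 1: 14 dB above -14.7 dBFS, reduced 4:1 to 3.5 dB above → -11.2 dBFS.
Stage 2: overshoot 0.8 dB → 0.8/16 = 0.05 dB → -11.95 dBFS.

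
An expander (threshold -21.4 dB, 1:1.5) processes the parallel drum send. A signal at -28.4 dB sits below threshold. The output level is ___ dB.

-31.9 dB

Below threshold, a 1:1.5 expander applies gain = (1.5−1)×(T − x) of attenuation.
(1.5−1) × 7 = 3.5 dB, so output = -28.4 − 3.5 = -31.9 dB.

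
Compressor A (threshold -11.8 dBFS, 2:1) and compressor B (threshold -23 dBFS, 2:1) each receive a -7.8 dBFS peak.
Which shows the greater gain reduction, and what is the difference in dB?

A: 4 dB over, compressed to 2 dB over, so 2 dB of GR.
B: 15.2 dB over, compressed to 7.6 dB over, so 7.6 dB of GR.
B reduces 5.6 dB more.

B, by 5.6 dB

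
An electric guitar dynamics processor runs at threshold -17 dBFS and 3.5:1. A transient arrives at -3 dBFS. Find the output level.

The input is 14 dB above the -17 dBFS threshold.
At 3.5:1 the overshoot is divided by 3.5, leaving 4 dB above threshold.
Output = -17 + 4 = -13 dBFS.

-13 dBFS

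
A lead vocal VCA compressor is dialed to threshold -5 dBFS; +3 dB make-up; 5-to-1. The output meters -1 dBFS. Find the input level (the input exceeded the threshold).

0 dBFS

Stripping the +3 dB make-up gives -4 dBFS at the gain stage.
The compressed level sits -4 − (-5) = 1 dB over threshold.
Input overshoot = R × output overshoot = 5 dB → input = -5 + 5 = 0 dBFS.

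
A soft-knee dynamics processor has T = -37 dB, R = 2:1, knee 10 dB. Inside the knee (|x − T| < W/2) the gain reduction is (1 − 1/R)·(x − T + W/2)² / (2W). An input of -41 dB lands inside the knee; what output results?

x − T + W/2 = -41 − (-37) + 5 = 1.
GR = (1 − 1/2) × 1² / 20 = 0.5 × 1 / 20 = 0.025 dB.
Output = -41 − 0.025 = -41.025 dB.

-41.025 dB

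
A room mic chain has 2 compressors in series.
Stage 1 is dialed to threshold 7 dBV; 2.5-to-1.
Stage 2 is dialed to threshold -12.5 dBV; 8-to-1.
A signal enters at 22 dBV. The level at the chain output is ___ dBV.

Stage 1: 15 dB above 7 dBV, reduced 2.5:1 to 6 dB above → 13 dBV.
Stage 2: 25.5 dB above -12.5 dBV, reduced 8:1 to 3.1875 dB above → -9.3125 dBV.

-9.3125 dBV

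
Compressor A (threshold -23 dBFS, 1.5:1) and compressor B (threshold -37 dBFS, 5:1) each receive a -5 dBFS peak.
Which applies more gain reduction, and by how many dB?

A: GR = 18 − 18/1.5 = 6 dB.
B: GR = 32 − 32/5 = 25.6 dB.
B applies 19.6 dB more gain reduction.

B, by 19.6 dB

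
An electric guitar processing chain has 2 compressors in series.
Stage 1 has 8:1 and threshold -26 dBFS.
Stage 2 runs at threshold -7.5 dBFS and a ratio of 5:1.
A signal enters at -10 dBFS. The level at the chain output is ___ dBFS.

Stage 1: -10 dBFS is 16 dB over -26 dBFS; at 8:1 that becomes 2 dB over, giving -24 dBFS.
Stage 2: -24 dBFS is at or below the -7.5 dBFS threshold — no compression; output -24 dBFS.

-24 dBFS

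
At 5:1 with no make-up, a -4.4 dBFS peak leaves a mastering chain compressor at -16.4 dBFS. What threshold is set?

Input is 15 dB above T (since output overshoot × R = input overshoot: (-16.4 − T)·5 = -4.4 − T gives T = -19.4 dBFS).
Check: -19.4 + (-4.4 − (-19.4))/5 = -19.4 + 3 = -16.4 dBFS. ✓

-19.4 dBFS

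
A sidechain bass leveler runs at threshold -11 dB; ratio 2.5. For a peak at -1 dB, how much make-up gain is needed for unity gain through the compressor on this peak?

6 dB

Overshoot 10 dB → 10/2.5 = 4 dB after compression, so the compressed level is -11 + 4 = -7 dB.
Make-up = target − compressed = -1 − (-7) = 6 dB.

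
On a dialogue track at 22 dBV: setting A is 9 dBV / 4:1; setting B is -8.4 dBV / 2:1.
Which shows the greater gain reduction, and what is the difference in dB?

B, by 5.45 dB

A: GR = 13 − 13/4 = 9.75 dB.
B: GR = 30.4 − 30.4/2 = 15.2 dB.
B applies 5.45 dB more gain reduction.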